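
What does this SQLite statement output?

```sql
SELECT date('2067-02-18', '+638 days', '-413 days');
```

Applying '+638 days' to 2067-02-18: counting 638 days forward gives 2068-11-17.
Applying '-413 days' to 2068-11-17: counting 413 days back gives 2067-10-01.

2067-10-01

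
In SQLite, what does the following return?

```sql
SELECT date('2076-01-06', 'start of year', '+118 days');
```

2076-04-28

`start of year` rewinds 2076-01-06 to 2076-01-01.
Applying '+118 days' to 2076-01-01: counting 118 days forward gives 2076-04-28.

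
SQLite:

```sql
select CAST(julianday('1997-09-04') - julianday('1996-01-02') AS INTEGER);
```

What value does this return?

29 days remain in January 1996 after the 2nd (31 − 2).
Full months from February 1996 through August 1997 contribute their day counts.
Then 4 days into September 1997.
Total: 29 + 29 + 31 + 30 + 31 + 30 + 31 + 31 + 30 + 31 + 30 + 31 + 31 + 28 + 31 + 30 + 31 + 30 + 31 + 31 + 4 = 611.

611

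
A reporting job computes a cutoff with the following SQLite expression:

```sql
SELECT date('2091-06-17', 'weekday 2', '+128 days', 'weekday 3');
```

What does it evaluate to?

`weekday 2` advances to the next Tuesday; 2091-06-17 is a Sunday, so it moves forward to 2091-06-19.
Applying '+128 days' to 2091-06-19: counting 128 days forward gives 2091-10-25.
`weekday 3` advances to the next Wednesday; 2091-10-25 is a Thursday, so it moves forward to 2091-10-31.

2091-10-31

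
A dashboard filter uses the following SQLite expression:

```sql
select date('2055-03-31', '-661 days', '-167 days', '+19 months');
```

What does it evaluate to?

Applying '-661 days' to 2055-03-31: counting 661 days back gives 2053-06-08.
Applying '-167 days' to 2053-06-08: counting 167 days back gives 2052-12-23.
Adding +19 months to 2052-12-23 gives 2054-07-23.

2054-07-23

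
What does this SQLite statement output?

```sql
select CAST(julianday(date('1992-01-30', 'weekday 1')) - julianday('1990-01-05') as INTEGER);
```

759

`weekday 1` advances to the next Monday; 1992-01-30 is a Thursday, so it moves forward to 1992-02-03.
26 days remain in January 1990 after the 5th (31 − 5).
Full months from February 1990 through January 1992 contribute their day counts.
Then 3 days into February 1992.
Total: 26 + 28 + 31 + 30 + 31 + 30 + 31 + 31 + 30 + 31 + 30 + 31 + 31 + 28 + 31 + 30 + 31 + 30 + 31 + 31 + 30 + 31 + 30 + 31 + 31 + 3 = 759.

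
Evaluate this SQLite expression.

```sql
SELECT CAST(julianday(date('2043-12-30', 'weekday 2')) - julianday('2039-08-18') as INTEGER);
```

1601

`weekday 2` advances to the next Tuesday; 2043-12-30 is a Wednesday, so it moves forward to 2044-01-05.
13 days remain in August 2039 after the 18th (31 − 18).
Full months from September 2039 through December 2043 contribute their day counts.
Then 5 days into January 2044.
Total: 13 + 30 + 31 + 30 + 31 + 31 + 29 + 31 + 30 + 31 + 30 + 31 + 31 + 30 + 31 + 30 + 31 + 31 + 28 + 31 + 30 + 31 + 30 + 31 + 31 + 30 + 31 + 30 + 31 + 31 + 28 + 31 + 30 + 31 + 30 + 31 + 31 + 30 + 31 + 30 + 31 + 31 + 28 + 31 + 30 + 31 + 30 + 31 + 31 + 30 + 31 + 30 + 31 + 5 = 1601.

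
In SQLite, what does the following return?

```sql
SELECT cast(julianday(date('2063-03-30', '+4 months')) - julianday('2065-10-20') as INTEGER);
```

Adding +4 months to 2063-03-30 gives 2063-07-30.
1 day remains in July 2063 after the 30th (31 − 30).
Full months from August 2063 through September 2065 contribute their day counts.
Then 20 days into October 2065.
Total: 1 + 31 + 30 + 31 + 30 + 31 + 31 + 29 + 31 + 30 + 31 + 30 + 31 + 31 + 30 + 31 + 30 + 31 + 31 + 28 + 31 + 30 + 31 + 30 + 31 + 31 + 30 + 20 = 813.
The subtraction is earlier − later, so the result is −813 → -813.

-813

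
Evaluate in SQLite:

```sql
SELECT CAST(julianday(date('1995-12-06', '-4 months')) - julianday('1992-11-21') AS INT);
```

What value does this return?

Adding -4 months to 1995-12-06 gives 1995-08-06.
9 days remain in November 1992 after the 21st (30 − 21).
Full months from December 1992 through July 1995 contribute their day counts.
Then 6 days into August 1995.
Total: 9 + 31 + 31 + 28 + 31 + 30 + 31 + 30 + 31 + 31 + 30 + 31 + 30 + 31 + 31 + 28 + 31 + 30 + 31 + 30 + 31 + 31 + 30 + 31 + 30 + 31 + 31 + 28 + 31 + 30 + 31 + 30 + 31 + 6 = 988.

988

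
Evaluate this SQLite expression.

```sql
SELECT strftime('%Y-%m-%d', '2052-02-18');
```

2052-02-18

`%Y-%m-%d` extracts the ISO date: 2052-02-18.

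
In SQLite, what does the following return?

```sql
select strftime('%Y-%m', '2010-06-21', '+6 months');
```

First apply '+6 months': 2010-06-21 → 2010-12-21.
`%Y-%m` extracts the year-month: 2010-12.

2010-12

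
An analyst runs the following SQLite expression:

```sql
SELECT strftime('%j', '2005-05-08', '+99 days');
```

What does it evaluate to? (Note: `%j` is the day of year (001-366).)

First apply '+99 days': 2005-05-08 → 2005-08-15.
Day-of-year for 2005-08-15: days since 2005-01-01 inclusive = 227, zero-padded to 227.

227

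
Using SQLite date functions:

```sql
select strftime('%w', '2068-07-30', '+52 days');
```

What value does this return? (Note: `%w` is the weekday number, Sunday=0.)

First apply '+52 days': 2068-07-30 → 2068-09-20.
2068-09-20 is a Thursday; with Sunday=0 that is 4.

4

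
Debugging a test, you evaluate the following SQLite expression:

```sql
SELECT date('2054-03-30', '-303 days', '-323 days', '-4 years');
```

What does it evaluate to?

Applying '-303 days' to 2054-03-30: counting 303 days back gives 2053-05-31.
Applying '-323 days' to 2053-05-31: counting 323 days back gives 2052-07-12.
Adding -4 years to 2052-07-12 gives 2048-07-12.

2048-07-12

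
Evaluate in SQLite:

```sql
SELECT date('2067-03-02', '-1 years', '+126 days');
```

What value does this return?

2066-07-06

Adding -1 year to 2067-03-02 gives 2066-03-02.
Applying '+126 days' to 2066-03-02: counting 126 days forward gives 2066-07-06.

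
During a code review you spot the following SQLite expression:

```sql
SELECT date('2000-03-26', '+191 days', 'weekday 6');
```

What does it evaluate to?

Applying '+191 days' to 2000-03-26: counting 191 days forward gives 2000-10-03.
`weekday 6` advances to the next Saturday; 2000-10-03 is a Tuesday, so it moves forward to 2000-10-07.

2000-10-07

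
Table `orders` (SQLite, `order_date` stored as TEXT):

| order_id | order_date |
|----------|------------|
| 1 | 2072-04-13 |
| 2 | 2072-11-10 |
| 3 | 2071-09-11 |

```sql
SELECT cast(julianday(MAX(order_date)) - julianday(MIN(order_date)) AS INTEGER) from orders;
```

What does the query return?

MIN = 2071-09-11, MAX = 2072-11-10.
19 days remain in September 2071 after the 11th (30 − 11).
Full months from October 2071 through October 2072 contribute their day counts.
Then 10 days into November 2072.
Total: 19 + 31 + 30 + 31 + 31 + 29 + 31 + 30 + 31 + 30 + 31 + 31 + 30 + 31 + 10 = 426.

426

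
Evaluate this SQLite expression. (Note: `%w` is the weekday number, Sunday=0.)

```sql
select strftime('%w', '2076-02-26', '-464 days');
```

First apply '-464 days': 2076-02-26 → 2074-11-19.
2074-11-19 is a Monday; with Sunday=0 that is 1.

1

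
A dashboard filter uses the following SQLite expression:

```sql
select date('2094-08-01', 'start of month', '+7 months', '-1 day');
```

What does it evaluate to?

`start of month` rewinds 2094-08-01 to 2094-08-01.
Adding +7 months to 2094-08-01 gives 2095-03-01.
Going back 1 day from 2095-03-01 reaches 2095-02-28 (last day of February, 28 days).

2095-02-28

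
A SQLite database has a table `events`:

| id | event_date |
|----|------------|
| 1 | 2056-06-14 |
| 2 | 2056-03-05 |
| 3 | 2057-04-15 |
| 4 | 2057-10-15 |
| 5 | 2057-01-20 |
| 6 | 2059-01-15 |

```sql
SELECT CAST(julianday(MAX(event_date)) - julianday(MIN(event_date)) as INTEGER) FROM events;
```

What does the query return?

1046

MIN = 2056-03-05, MAX = 2059-01-15.
26 days remain in March 2056 after the 5th (31 − 5).
Full months from April 2056 through December 2058 contribute their day counts.
Then 15 days into January 2059.
Total: 26 + 30 + 31 + 30 + 31 + 31 + 30 + 31 + 30 + 31 + 31 + 28 + 31 + 30 + 31 + 30 + 31 + 31 + 30 + 31 + 30 + 31 + 31 + 28 + 31 + 30 + 31 + 30 + 31 + 31 + 30 + 31 + 30 + 31 + 15 = 1046.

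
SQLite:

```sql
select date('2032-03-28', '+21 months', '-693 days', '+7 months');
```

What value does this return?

2032-09-04

Adding +21 months to 2032-03-28 gives 2033-12-28.
Applying '-693 days' to 2033-12-28: counting 693 days back gives 2032-02-04.
Adding +7 months to 2032-02-04 gives 2032-09-04.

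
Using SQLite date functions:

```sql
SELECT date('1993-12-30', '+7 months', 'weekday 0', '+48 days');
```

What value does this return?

Adding +7 months to 1993-12-30 gives 1994-07-30.
`weekday 0` advances to the next Sunday; 1994-07-30 is a Saturday, so it moves forward to 1994-07-31.
Applying '+48 days' to 1994-07-31: counting 48 days forward gives 1994-09-17.

1994-09-17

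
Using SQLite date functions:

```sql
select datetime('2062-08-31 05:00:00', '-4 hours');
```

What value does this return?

-4 hours from 2062-08-31 05:00:00 is 2062-08-31 01:00:00.

2062-08-31 01:00:00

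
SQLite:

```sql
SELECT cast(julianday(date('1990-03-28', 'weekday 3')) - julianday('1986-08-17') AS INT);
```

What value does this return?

1319

`weekday 3` advances to the next Wednesday; 1990-03-28 is already a Wednesday, so it stays at 1990-03-28.
14 days remain in August 1986 after the 17th (31 − 17).
Full months from September 1986 through February 1990 contribute their day counts.
Then 28 days into March 1990.
Total: 14 + 30 + 31 + 30 + 31 + 31 + 28 + 31 + 30 + 31 + 30 + 31 + 31 + 30 + 31 + 30 + 31 + 31 + 29 + 31 + 30 + 31 + 30 + 31 + 31 + 30 + 31 + 30 + 31 + 31 + 28 + 31 + 30 + 31 + 30 + 31 + 31 + 30 + 31 + 30 + 31 + 31 + 28 + 28 = 1319.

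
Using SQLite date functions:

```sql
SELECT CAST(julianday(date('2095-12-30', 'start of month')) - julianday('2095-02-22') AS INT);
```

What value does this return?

`start of month` rewinds 2095-12-30 to 2095-12-01.
6 days remain in February 2095 after the 22nd (28 − 22).
Full months from March 2095 through November 2095 contribute their day counts.
Then 1 day into December 2095.
Total: 6 + 31 + 30 + 31 + 30 + 31 + 31 + 30 + 31 + 30 + 1 = 282.

282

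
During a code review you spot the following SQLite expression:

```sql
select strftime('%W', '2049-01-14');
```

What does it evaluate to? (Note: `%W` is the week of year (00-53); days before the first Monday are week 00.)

02

2049-01-14 is a Thursday. SQLite's %W counts Mondays since the year started; the result is 02.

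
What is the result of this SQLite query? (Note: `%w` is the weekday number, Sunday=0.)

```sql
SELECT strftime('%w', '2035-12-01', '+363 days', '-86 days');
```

3

First apply '+363 days', '-86 days': 2035-12-01 → 2036-09-03.
2036-09-03 is a Wednesday; with Sunday=0 that is 3.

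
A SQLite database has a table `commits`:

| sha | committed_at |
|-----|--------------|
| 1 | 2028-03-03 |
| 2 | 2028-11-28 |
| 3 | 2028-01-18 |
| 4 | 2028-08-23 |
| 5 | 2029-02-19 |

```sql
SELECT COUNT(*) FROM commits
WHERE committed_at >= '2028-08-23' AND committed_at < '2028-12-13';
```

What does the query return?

Rows in [2028-08-23, 2028-12-13): 2028-11-28, 2028-08-23 → 2 rows.

2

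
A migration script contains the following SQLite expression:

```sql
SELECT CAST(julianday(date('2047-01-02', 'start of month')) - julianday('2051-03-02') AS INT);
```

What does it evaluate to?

-1521

`start of month` rewinds 2047-01-02 to 2047-01-01.
30 days remain in January 2047 after the 1st (31 − 1).
Full months from February 2047 through February 2051 contribute their day counts.
Then 2 days into March 2051.
Total: 30 + 28 + 31 + 30 + 31 + 30 + 31 + 31 + 30 + 31 + 30 + 31 + 31 + 29 + 31 + 30 + 31 + 30 + 31 + 31 + 30 + 31 + 30 + 31 + 31 + 28 + 31 + 30 + 31 + 30 + 31 + 31 + 30 + 31 + 30 + 31 + 31 + 28 + 31 + 30 + 31 + 30 + 31 + 31 + 30 + 31 + 30 + 31 + 31 + 28 + 2 = 1521.
The subtraction is earlier − later, so the result is −1521 → -1521.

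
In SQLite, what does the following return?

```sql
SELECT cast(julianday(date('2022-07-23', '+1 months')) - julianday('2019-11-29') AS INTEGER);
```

998

Adding +1 month to 2022-07-23 gives 2022-08-23.
1 day remains in November 2019 after the 29th (30 − 29).
Full months from December 2019 through July 2022 contribute their day counts.
Then 23 days into August 2022.
Total: 1 + 31 + 31 + 29 + 31 + 30 + 31 + 30 + 31 + 31 + 30 + 31 + 30 + 31 + 31 + 28 + 31 + 30 + 31 + 30 + 31 + 31 + 30 + 31 + 30 + 31 + 31 + 28 + 31 + 30 + 31 + 30 + 31 + 23 = 998.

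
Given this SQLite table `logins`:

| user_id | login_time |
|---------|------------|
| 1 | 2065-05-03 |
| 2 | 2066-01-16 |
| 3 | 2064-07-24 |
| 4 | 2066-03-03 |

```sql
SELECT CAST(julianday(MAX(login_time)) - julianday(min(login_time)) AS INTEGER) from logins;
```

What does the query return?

MIN = 2064-07-24, MAX = 2066-03-03.
7 days remain in July 2064 after the 24th (31 − 24).
Full months from August 2064 through February 2066 contribute their day counts.
Then 3 days into March 2066.
Total: 7 + 31 + 30 + 31 + 30 + 31 + 31 + 28 + 31 + 30 + 31 + 30 + 31 + 31 + 30 + 31 + 30 + 31 + 31 + 28 + 3 = 587.

587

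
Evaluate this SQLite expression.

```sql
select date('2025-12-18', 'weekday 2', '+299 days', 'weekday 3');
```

`weekday 2` advances to the next Tuesday; 2025-12-18 is a Thursday, so it moves forward to 2025-12-23.
Applying '+299 days' to 2025-12-23: counting 299 days forward gives 2026-10-18.
`weekday 3` advances to the next Wednesday; 2026-10-18 is a Sunday, so it moves forward to 2026-10-21.

2026-10-21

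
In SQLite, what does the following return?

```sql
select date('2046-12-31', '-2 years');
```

2044-12-31

Adding -2 years to 2046-12-31 gives 2044-12-31.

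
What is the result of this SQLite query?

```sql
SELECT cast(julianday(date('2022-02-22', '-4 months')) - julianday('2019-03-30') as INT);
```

937

Adding -4 months to 2022-02-22 gives 2021-10-22.
1 day remains in March 2019 after the 30th (31 − 30).
Full months from April 2019 through September 2021 contribute their day counts.
Then 22 days into October 2021.
Total: 1 + 30 + 31 + 30 + 31 + 31 + 30 + 31 + 30 + 31 + 31 + 29 + 31 + 30 + 31 + 30 + 31 + 31 + 30 + 31 + 30 + 31 + 31 + 28 + 31 + 30 + 31 + 30 + 31 + 31 + 30 + 22 = 937.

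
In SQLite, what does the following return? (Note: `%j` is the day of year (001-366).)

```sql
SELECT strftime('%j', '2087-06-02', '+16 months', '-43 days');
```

First apply '+16 months', '-43 days': 2087-06-02 → 2088-08-20.
Day-of-year for 2088-08-20: days since 2088-01-01 inclusive = 233, zero-padded to 233.

233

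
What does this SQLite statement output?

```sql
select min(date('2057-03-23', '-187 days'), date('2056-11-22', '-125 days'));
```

2056-07-20

date('2057-03-23', '-187 days') → 2056-09-17.
date('2056-11-22', '-125 days') → 2056-07-20.
Earlier of the two is 2056-07-20.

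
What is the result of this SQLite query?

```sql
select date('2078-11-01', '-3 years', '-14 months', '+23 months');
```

Adding -3 years to 2078-11-01 gives 2075-11-01.
Adding -14 months to 2075-11-01 gives 2074-09-01.
Adding +23 months to 2074-09-01 gives 2076-08-01.

2076-08-01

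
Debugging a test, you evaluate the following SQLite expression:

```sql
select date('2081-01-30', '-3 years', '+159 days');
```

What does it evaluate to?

Adding -3 years to 2081-01-30 gives 2078-01-30.
Applying '+159 days' to 2078-01-30: counting 159 days forward gives 2078-07-08.

2078-07-08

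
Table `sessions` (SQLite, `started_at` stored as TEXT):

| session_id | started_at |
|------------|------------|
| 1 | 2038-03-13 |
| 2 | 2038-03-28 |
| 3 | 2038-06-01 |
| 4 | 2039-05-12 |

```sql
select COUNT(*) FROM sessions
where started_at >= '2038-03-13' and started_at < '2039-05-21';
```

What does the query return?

Rows in [2038-03-13, 2039-05-21): 2038-03-13, 2038-03-28, 2038-06-01, 2039-05-12 → 4 rows.

4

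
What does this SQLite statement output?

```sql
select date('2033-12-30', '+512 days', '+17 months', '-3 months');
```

2036-07-26

Applying '+512 days' to 2033-12-30: counting 512 days forward gives 2035-05-26.
Adding +17 months to 2035-05-26 gives 2036-10-26.
Adding -3 months to 2036-10-26 gives 2036-07-26.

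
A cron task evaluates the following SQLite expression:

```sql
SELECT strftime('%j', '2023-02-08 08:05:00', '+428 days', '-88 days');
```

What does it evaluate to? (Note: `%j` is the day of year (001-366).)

First apply '+428 days', '-88 days': 2023-02-08 08:05:00 → 2024-01-14 08:05:00.
Day-of-year for 2024-01-14: days since 2024-01-01 inclusive = 14, zero-padded to 014.

014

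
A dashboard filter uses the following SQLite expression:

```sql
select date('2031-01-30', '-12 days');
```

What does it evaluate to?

2031-01-18

Going back 12 days within January lands on 2031-01-18.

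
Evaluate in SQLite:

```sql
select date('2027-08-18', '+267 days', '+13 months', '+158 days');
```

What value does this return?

2029-11-16

Applying '+267 days' to 2027-08-18: counting 267 days forward gives 2028-05-11.
Adding +13 months to 2028-05-11 gives 2029-06-11.
Applying '+158 days' to 2029-06-11: counting 158 days forward gives 2029-11-16.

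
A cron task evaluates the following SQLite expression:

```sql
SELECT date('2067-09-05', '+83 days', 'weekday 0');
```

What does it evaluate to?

Applying '+83 days' to 2067-09-05: counting 83 days forward gives 2067-11-27.
`weekday 0` advances to the next Sunday; 2067-11-27 is already a Sunday, so it stays at 2067-11-27.

2067-11-27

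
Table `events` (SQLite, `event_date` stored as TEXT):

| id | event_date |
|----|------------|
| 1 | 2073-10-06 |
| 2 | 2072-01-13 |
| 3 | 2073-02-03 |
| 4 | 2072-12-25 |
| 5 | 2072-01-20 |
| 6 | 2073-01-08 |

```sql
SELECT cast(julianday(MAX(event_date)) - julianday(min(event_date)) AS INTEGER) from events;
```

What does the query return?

MIN = 2072-01-13, MAX = 2073-10-06.
18 days remain in January 2072 after the 13th (31 − 13).
Full months from February 2072 through September 2073 contribute their day counts.
Then 6 days into October 2073.
Total: 18 + 29 + 31 + 30 + 31 + 30 + 31 + 31 + 30 + 31 + 30 + 31 + 31 + 28 + 31 + 30 + 31 + 30 + 31 + 31 + 30 + 6 = 632.

632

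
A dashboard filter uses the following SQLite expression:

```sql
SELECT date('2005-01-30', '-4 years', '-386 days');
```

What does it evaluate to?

Adding -4 years to 2005-01-30 gives 2001-01-30.
Applying '-386 days' to 2001-01-30: counting 386 days back gives 2000-01-10.

2000-01-10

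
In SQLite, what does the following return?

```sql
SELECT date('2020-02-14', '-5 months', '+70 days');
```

2019-11-23

Adding -5 months to 2020-02-14 gives 2019-09-14.
Applying '+70 days' to 2019-09-14: counting 70 days forward gives 2019-11-23.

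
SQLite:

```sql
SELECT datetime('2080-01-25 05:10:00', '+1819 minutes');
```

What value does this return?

1819 minutes = 30h 19m; +1819 minutes from 2080-01-25 05:10:00 is 2080-01-26 11:29:00 (crosses midnight).

2080-01-26 11:29:00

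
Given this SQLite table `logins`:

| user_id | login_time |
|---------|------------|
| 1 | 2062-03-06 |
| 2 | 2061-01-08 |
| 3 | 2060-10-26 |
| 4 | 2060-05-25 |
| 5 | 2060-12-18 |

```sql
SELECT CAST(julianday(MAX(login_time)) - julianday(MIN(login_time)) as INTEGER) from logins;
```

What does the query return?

650

MIN = 2060-05-25, MAX = 2062-03-06.
6 days remain in May 2060 after the 25th (31 − 25).
Full months from June 2060 through February 2062 contribute their day counts.
Then 6 days into March 2062.
Total: 6 + 30 + 31 + 31 + 30 + 31 + 30 + 31 + 31 + 28 + 31 + 30 + 31 + 30 + 31 + 31 + 30 + 31 + 30 + 31 + 31 + 28 + 6 = 650.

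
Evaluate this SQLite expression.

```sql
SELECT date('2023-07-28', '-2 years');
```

Adding -2 years to 2023-07-28 gives 2021-07-28.

2021-07-28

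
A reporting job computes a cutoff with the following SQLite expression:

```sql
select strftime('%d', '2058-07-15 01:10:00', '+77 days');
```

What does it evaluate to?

First apply '+77 days': 2058-07-15 01:10:00 → 2058-09-30 01:10:00.
`%d` extracts the 2-digit day of month: 30.

30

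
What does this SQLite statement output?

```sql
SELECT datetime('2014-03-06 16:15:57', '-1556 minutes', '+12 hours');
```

2014-03-06 02:19:57

1556 minutes = 25h 56m; -1556 minutes from 2014-03-06 16:15:57 is 2014-03-05 14:19:57 (crosses midnight).
+12 hours from 2014-03-05 14:19:57 is 2014-03-06 02:19:57 (crosses midnight).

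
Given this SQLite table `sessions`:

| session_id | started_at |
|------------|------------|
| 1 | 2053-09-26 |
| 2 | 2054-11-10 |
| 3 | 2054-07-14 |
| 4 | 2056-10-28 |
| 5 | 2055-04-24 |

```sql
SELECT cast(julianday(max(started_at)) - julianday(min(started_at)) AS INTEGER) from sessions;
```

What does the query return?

MIN = 2053-09-26, MAX = 2056-10-28.
4 days remain in September 2053 after the 26th (30 − 26).
Full months from October 2053 through September 2056 contribute their day counts.
Then 28 days into October 2056.
Total: 4 + 31 + 30 + 31 + 31 + 28 + 31 + 30 + 31 + 30 + 31 + 31 + 30 + 31 + 30 + 31 + 31 + 28 + 31 + 30 + 31 + 30 + 31 + 31 + 30 + 31 + 30 + 31 + 31 + 29 + 31 + 30 + 31 + 30 + 31 + 31 + 30 + 28 = 1128.

1128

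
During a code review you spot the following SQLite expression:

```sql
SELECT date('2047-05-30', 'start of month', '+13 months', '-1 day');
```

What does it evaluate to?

`start of month` rewinds 2047-05-30 to 2047-05-01.
Adding +13 months to 2047-05-01 gives 2048-06-01.
Going back 1 day from 2048-06-01 reaches 2048-05-31 (last day of May, 31 days).

2048-05-31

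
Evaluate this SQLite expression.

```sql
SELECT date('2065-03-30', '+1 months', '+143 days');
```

Adding +1 month to 2065-03-30 gives 2065-04-30.
Applying '+143 days' to 2065-04-30: counting 143 days forward gives 2065-09-20.

2065-09-20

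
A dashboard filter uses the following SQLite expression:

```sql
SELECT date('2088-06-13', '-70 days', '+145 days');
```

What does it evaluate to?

Applying '-70 days' to 2088-06-13: counting 70 days back gives 2088-04-04.
Applying '+145 days' to 2088-04-04: counting 145 days forward gives 2088-08-27.

2088-08-27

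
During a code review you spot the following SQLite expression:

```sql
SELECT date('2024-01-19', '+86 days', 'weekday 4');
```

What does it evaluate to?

2024-04-18

Applying '+86 days' to 2024-01-19: counting 86 days forward gives 2024-04-14.
`weekday 4` advances to the next Thursday; 2024-04-14 is a Sunday, so it moves forward to 2024-04-18.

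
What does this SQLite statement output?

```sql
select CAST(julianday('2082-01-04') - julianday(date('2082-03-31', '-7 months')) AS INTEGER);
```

Adding -7 months to 2082-03-31 gives 2081-08-31.
0 days remain in August 2081 after the 31st (31 − 31).
September 2081: 30 days.
October 2081: 31 days.
November 2081: 30 days.
December 2081: 31 days.
Then 4 days into January 2082.
Total: 0 + 30 + 31 + 30 + 31 + 4 = 126.

126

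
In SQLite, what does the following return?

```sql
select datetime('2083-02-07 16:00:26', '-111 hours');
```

-111 hours from 2083-02-07 16:00:26 is 2083-02-03 01:00:26 (crosses midnight).

2083-02-03 01:00:26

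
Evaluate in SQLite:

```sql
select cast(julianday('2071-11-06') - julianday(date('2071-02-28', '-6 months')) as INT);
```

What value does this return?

Adding -6 months to 2071-02-28 gives 2070-08-28.
3 days remain in August 2070 after the 28th (31 − 28).
Full months from September 2070 through October 2071 contribute their day counts.
Then 6 days into November 2071.
Total: 3 + 30 + 31 + 30 + 31 + 31 + 28 + 31 + 30 + 31 + 30 + 31 + 31 + 30 + 31 + 6 = 435.

435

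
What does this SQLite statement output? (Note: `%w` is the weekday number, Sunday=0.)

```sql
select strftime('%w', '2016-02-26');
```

2016-02-26 is a Friday; with Sunday=0 that is 5.

5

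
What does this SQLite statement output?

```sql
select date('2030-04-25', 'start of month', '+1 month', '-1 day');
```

`start of month` rewinds 2030-04-25 to 2030-04-01.
Adding +1 month to 2030-04-01 gives 2030-05-01.
Going back 1 day from 2030-05-01 reaches 2030-04-30 (last day of April, 30 days).

2030-04-30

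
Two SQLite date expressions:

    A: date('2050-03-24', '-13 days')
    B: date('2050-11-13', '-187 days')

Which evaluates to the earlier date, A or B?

A = 2050-03-11.
B = 2050-05-10.
A is earlier.

A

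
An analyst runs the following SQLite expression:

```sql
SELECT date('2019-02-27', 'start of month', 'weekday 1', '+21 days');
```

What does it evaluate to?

2019-02-25

`start of month` rewinds 2019-02-27 to 2019-02-01.
`weekday 1` advances to the next Monday; 2019-02-01 is a Friday, so it moves forward to 2019-02-04.
Advancing 21 more days within February lands on 2019-02-25.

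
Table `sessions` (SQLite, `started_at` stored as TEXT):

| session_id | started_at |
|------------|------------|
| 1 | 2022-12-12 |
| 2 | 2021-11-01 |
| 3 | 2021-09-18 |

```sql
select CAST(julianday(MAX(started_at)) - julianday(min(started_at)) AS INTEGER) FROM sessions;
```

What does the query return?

MIN = 2021-09-18, MAX = 2022-12-12.
12 days remain in September 2021 after the 18th (30 − 18).
Full months from October 2021 through November 2022 contribute their day counts.
Then 12 days into December 2022.
Total: 12 + 31 + 30 + 31 + 31 + 28 + 31 + 30 + 31 + 30 + 31 + 31 + 30 + 31 + 30 + 12 = 450.

450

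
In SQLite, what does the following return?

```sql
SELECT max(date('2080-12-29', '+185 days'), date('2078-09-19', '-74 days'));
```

2081-07-02

date('2080-12-29', '+185 days') → 2081-07-02.
date('2078-09-19', '-74 days') → 2078-07-07.
Later of the two is 2081-07-02.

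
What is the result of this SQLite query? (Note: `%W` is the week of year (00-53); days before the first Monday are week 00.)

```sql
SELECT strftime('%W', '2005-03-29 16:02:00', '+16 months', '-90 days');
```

17

First apply '+16 months', '-90 days': 2005-03-29 16:02:00 → 2006-04-30 16:02:00.
2006-04-30 is a Sunday. SQLite's %W counts Mondays since the year started; the result is 17.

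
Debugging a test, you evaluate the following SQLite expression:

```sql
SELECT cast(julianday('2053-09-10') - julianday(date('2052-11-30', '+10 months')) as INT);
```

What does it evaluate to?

-20

Adding +10 months to 2052-11-30 gives 2053-09-30.
Both dates are in September 2053: 30 − 10 = 20.
The subtraction is earlier − later, so the result is −20 → -20.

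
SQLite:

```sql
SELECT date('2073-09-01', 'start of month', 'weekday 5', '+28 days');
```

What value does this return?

`start of month` rewinds 2073-09-01 to 2073-09-01.
`weekday 5` advances to the next Friday; 2073-09-01 is already a Friday, so it stays at 2073-09-01.
Advancing 28 more days within September lands on 2073-09-29.

2073-09-29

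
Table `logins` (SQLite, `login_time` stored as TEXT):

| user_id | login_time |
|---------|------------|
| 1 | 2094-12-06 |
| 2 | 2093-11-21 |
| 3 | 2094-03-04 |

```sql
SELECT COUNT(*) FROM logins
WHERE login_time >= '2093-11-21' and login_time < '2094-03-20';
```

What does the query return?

2

Rows in [2093-11-21, 2094-03-20): 2093-11-21, 2094-03-04 → 2 rows.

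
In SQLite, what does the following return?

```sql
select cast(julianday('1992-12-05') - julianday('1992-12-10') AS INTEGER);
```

Both dates are in December 1992: 10 − 5 = 5.
The subtraction is earlier − later, so the result is −5 → -5.

-5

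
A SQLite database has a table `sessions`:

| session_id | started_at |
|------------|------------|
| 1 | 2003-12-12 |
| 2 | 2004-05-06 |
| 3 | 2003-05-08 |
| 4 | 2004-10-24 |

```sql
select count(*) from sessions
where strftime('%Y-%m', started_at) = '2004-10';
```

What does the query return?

1

Rows with year-month 2004-10: 2004-10-24 → 1.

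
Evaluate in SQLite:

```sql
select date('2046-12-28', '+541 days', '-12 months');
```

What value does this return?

2047-06-21

Applying '+541 days' to 2046-12-28: counting 541 days forward gives 2048-06-21.
Adding -12 months to 2048-06-21 gives 2047-06-21.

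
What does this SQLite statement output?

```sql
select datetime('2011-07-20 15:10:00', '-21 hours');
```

2011-07-19 18:10:00

-21 hours from 2011-07-20 15:10:00 is 2011-07-19 18:10:00 (crosses midnight).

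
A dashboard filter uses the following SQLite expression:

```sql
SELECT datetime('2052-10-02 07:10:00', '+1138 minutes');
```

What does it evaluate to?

1138 minutes = 18h 58m; +1138 minutes from 2052-10-02 07:10:00 is 2052-10-03 02:08:00 (crosses midnight).

2052-10-03 02:08:00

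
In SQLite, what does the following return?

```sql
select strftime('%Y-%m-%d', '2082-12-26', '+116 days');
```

First apply '+116 days': 2082-12-26 → 2083-04-21.
`%Y-%m-%d` extracts the ISO date: 2083-04-21.

2083-04-21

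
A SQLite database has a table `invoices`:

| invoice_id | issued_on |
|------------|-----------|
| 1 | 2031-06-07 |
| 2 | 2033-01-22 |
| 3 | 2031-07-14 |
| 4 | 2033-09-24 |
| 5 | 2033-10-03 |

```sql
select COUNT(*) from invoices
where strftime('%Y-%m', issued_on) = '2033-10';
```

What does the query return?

1

Rows with year-month 2033-10: 2033-10-03 → 1.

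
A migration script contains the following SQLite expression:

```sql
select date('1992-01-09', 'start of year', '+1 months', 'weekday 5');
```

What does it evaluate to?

1992-02-07

`start of year` rewinds 1992-01-09 to 1992-01-01.
Adding +1 month to 1992-01-01 gives 1992-02-01.
`weekday 5` advances to the next Friday; 1992-02-01 is a Saturday, so it moves forward to 1992-02-07.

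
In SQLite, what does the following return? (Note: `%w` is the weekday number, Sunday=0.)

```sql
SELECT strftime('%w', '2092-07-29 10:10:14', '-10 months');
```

6

First apply '-10 months': 2092-07-29 10:10:14 → 2091-09-29 10:10:14.
2091-09-29 is a Saturday; with Sunday=0 that is 6.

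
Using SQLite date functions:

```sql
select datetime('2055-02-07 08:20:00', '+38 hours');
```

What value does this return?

2055-02-08 22:20:00

+38 hours from 2055-02-07 08:20:00 is 2055-02-08 22:20:00 (crosses midnight).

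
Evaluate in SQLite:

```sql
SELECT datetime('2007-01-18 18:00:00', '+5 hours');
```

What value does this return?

+5 hours from 2007-01-18 18:00:00 is 2007-01-18 23:00:00.

2007-01-18 23:00:00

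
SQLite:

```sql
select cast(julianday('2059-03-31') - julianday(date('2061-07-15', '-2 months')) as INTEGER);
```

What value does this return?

-776

Adding -2 months to 2061-07-15 gives 2061-05-15.
0 days remain in March 2059 after the 31st (31 − 31).
Full months from April 2059 through April 2061 contribute their day counts.
Then 15 days into May 2061.
Total: 0 + 30 + 31 + 30 + 31 + 31 + 30 + 31 + 30 + 31 + 31 + 29 + 31 + 30 + 31 + 30 + 31 + 31 + 30 + 31 + 30 + 31 + 31 + 28 + 31 + 30 + 15 = 776.
The subtraction is earlier − later, so the result is −776 → -776.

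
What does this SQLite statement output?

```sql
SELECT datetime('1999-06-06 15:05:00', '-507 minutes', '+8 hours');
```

1999-06-06 14:38:00

507 minutes = 8h 27m; -507 minutes from 1999-06-06 15:05:00 is 1999-06-06 06:38:00.
+8 hours from 1999-06-06 06:38:00 is 1999-06-06 14:38:00.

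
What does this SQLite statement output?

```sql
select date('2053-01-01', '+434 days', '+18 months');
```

Applying '+434 days' to 2053-01-01: counting 434 days forward gives 2054-03-11.
Adding +18 months to 2054-03-11 gives 2055-09-11.

2055-09-11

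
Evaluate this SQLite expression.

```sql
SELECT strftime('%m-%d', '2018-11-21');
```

`%m-%d` extracts the month-day: 11-21.

11-21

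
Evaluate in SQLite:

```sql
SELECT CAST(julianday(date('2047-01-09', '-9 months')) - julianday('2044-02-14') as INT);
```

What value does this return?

785

Adding -9 months to 2047-01-09 gives 2046-04-09.
15 days remain in February 2044 after the 14th (29 − 14).
Full months from March 2044 through March 2046 contribute their day counts.
Then 9 days into April 2046.
Total: 15 + 31 + 30 + 31 + 30 + 31 + 31 + 30 + 31 + 30 + 31 + 31 + 28 + 31 + 30 + 31 + 30 + 31 + 31 + 30 + 31 + 30 + 31 + 31 + 28 + 31 + 9 = 785.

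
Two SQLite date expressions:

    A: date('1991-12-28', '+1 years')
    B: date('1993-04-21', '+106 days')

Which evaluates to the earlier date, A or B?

A

A = 1992-12-28.
B = 1993-08-05.
A is earlier.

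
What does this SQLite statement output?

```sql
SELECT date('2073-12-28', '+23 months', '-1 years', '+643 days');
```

Adding +23 months to 2073-12-28 gives 2075-11-28.
Adding -1 year to 2075-11-28 gives 2074-11-28.
Applying '+643 days' to 2074-11-28: counting 643 days forward gives 2076-09-01.

2076-09-01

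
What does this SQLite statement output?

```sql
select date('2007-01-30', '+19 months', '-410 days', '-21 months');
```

Adding +19 months to 2007-01-30 gives 2008-08-30.
Applying '-410 days' to 2008-08-30: counting 410 days back gives 2007-07-17.
Adding -21 months to 2007-07-17 gives 2005-10-17.

2005-10-17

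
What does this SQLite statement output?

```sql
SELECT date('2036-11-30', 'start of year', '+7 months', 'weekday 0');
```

`start of year` rewinds 2036-11-30 to 2036-01-01.
Adding +7 months to 2036-01-01 gives 2036-08-01.
`weekday 0` advances to the next Sunday; 2036-08-01 is a Friday, so it moves forward to 2036-08-03.

2036-08-03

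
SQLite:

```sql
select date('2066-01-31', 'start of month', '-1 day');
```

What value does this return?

`start of month` rewinds 2066-01-31 to 2066-01-01.
Going back 1 day from 2066-01-01 reaches 2065-12-31 (last day of December, 31 days).

2065-12-31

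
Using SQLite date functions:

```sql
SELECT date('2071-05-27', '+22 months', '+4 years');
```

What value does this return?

2077-03-27

Adding +22 months to 2071-05-27 gives 2073-03-27.
Adding +4 years to 2073-03-27 gives 2077-03-27.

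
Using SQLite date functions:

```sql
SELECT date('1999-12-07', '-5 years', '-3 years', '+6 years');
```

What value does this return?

Adding -5 years to 1999-12-07 gives 1994-12-07.
Adding -3 years to 1994-12-07 gives 1991-12-07.
Adding +6 years to 1991-12-07 gives 1997-12-07.

1997-12-07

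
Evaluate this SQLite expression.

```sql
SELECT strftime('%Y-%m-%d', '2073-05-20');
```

2073-05-20

`%Y-%m-%d` extracts the ISO date: 2073-05-20.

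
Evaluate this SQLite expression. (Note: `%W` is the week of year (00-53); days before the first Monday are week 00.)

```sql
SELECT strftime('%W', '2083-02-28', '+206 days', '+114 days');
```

02

First apply '+206 days', '+114 days': 2083-02-28 → 2084-01-14.
2084-01-14 is a Friday. SQLite's %W counts Mondays since the year started; the result is 02.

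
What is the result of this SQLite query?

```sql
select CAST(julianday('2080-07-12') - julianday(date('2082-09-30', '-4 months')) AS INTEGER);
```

-687

Adding -4 months to 2082-09-30 gives 2082-05-30.
19 days remain in July 2080 after the 12th (31 − 12).
Full months from August 2080 through April 2082 contribute their day counts.
Then 30 days into May 2082.
Total: 19 + 31 + 30 + 31 + 30 + 31 + 31 + 28 + 31 + 30 + 31 + 30 + 31 + 31 + 30 + 31 + 30 + 31 + 31 + 28 + 31 + 30 + 30 = 687.
The subtraction is earlier − later, so the result is −687 → -687.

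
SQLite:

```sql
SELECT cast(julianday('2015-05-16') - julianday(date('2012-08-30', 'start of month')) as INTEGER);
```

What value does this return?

`start of month` rewinds 2012-08-30 to 2012-08-01.
30 days remain in August 2012 after the 1st (31 − 1).
Full months from September 2012 through April 2015 contribute their day counts.
Then 16 days into May 2015.
Total: 30 + 30 + 31 + 30 + 31 + 31 + 28 + 31 + 30 + 31 + 30 + 31 + 31 + 30 + 31 + 30 + 31 + 31 + 28 + 31 + 30 + 31 + 30 + 31 + 31 + 30 + 31 + 30 + 31 + 31 + 28 + 31 + 30 + 16 = 1018.

1018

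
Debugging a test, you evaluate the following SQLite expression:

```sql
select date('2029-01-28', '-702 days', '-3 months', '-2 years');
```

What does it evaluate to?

2024-11-26

Applying '-702 days' to 2029-01-28: counting 702 days back gives 2027-02-26.
Adding -3 months to 2027-02-26 gives 2026-11-26.
Adding -2 years to 2026-11-26 gives 2024-11-26.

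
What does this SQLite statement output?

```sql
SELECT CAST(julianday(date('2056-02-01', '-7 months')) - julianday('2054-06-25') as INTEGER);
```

371

Adding -7 months to 2056-02-01 gives 2055-07-01.
5 days remain in June 2054 after the 25th (30 − 25).
Full months from July 2054 through June 2055 contribute their day counts.
Then 1 day into July 2055.
Total: 5 + 31 + 31 + 30 + 31 + 30 + 31 + 31 + 28 + 31 + 30 + 31 + 30 + 1 = 371.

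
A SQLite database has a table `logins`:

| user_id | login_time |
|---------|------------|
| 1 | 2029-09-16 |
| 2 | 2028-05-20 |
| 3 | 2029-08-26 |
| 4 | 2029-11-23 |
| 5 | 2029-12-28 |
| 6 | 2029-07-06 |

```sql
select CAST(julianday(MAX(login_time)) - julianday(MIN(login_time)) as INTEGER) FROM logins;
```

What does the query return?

MIN = 2028-05-20, MAX = 2029-12-28.
11 days remain in May 2028 after the 20th (31 − 20).
Full months from June 2028 through November 2029 contribute their day counts.
Then 28 days into December 2029.
Total: 11 + 30 + 31 + 31 + 30 + 31 + 30 + 31 + 31 + 28 + 31 + 30 + 31 + 30 + 31 + 31 + 30 + 31 + 30 + 28 = 587.

587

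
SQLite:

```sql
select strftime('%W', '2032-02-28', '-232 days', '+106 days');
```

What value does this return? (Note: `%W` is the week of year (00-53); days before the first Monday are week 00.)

42

First apply '-232 days', '+106 days': 2032-02-28 → 2031-10-25.
2031-10-25 is a Saturday. SQLite's %W counts Mondays since the year started; the result is 42.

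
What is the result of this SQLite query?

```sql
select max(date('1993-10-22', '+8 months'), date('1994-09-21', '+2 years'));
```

date('1993-10-22', '+8 months') → 1994-06-22.
date('1994-09-21', '+2 years') → 1996-09-21.
Later of the two is 1996-09-21.

1996-09-21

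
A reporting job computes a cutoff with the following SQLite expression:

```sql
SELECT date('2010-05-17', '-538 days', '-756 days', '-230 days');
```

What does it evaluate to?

2006-03-15

Applying '-538 days' to 2010-05-17: counting 538 days back gives 2008-11-25.
Applying '-756 days' to 2008-11-25: counting 756 days back gives 2006-10-31.
Applying '-230 days' to 2006-10-31: counting 230 days back gives 2006-03-15.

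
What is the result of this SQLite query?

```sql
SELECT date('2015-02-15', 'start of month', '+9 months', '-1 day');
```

2015-10-31

`start of month` rewinds 2015-02-15 to 2015-02-01.
Adding +9 months to 2015-02-01 gives 2015-11-01.
Going back 1 day from 2015-11-01 reaches 2015-10-31 (last day of October, 31 days).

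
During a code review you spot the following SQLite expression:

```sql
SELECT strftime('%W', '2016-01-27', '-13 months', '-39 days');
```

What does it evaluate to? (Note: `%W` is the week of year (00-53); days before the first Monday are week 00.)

46

First apply '-13 months', '-39 days': 2016-01-27 → 2014-11-18.
2014-11-18 is a Tuesday. SQLite's %W counts Mondays since the year started; the result is 46.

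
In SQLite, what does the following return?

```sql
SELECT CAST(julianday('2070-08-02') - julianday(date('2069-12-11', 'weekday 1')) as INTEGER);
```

`weekday 1` advances to the next Monday; 2069-12-11 is a Wednesday, so it moves forward to 2069-12-16.
15 days remain in December 2069 after the 16th (31 − 16).
Full months from January 2070 through July 2070 contribute their day counts.
Then 2 days into August 2070.
Total: 15 + 31 + 28 + 31 + 30 + 31 + 30 + 31 + 2 = 229.

229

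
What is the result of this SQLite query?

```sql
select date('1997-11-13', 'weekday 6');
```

1997-11-15

`weekday 6` advances to the next Saturday; 1997-11-13 is a Thursday, so it moves forward to 1997-11-15.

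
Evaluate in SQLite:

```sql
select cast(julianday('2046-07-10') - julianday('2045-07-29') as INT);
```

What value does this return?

346

2 days remain in July 2045 after the 29th (31 − 29).
Full months from August 2045 through June 2046 contribute their day counts.
Then 10 days into July 2046.
Total: 2 + 31 + 30 + 31 + 30 + 31 + 31 + 28 + 31 + 30 + 31 + 30 + 10 = 346.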